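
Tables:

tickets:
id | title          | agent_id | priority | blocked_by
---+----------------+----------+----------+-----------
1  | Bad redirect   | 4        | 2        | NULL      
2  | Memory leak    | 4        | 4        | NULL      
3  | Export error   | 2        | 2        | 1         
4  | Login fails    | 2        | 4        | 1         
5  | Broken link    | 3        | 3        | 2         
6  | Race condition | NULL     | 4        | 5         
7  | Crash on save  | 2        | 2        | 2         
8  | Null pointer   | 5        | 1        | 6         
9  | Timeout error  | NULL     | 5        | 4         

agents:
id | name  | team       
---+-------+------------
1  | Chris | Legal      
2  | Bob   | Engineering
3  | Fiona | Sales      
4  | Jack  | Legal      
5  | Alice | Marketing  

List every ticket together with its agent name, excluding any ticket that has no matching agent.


INNER JOIN keeps only tickets rows whose agent_id matches an id in agents. Walk through each ticket:
  - ticket 1 (Bad redirect): agent_id=4 -> matches Jack
  - ticket 2 (Memory leak): agent_id=4 -> matches Jack
  - ticket 3 (Export error): agent_id=2 -> matches Bob
  - ticket 4 (Login fails): agent_id=2 -> matches Bob
  - ticket 5 (Broken link): agent_id=3 -> matches Fiona
  - ticket 6 (Race condition): agent_id=NULL, no match -> dropped
  - ticket 7 (Crash on save): agent_id=2 -> matches Bob
  - ticket 8 (Null pointer): agent_id=5 -> matches Alice
  - ticket 9 (Timeout error): agent_id=NULL, no match -> dropped
So 2 of 9 rows are dropped.

SQL:
SELECT a.title, b.name AS agent
FROM tickets a
INNER JOIN agents b ON a.agent_id = b.id

Result:
title         | agent
--------------+------
Bad redirect  | Jack 
Memory leak   | Jack 
Export error  | Bob  
Login fails   | Bob  
Broken link   | Fiona
Crash on save | Bob  
Null pointer  | Alice


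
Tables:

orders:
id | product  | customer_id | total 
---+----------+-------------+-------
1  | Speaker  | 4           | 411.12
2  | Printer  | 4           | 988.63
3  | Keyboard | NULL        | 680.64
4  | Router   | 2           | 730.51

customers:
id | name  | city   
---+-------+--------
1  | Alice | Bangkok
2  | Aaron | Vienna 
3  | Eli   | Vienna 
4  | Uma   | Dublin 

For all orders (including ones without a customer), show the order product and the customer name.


LEFT JOIN keeps every row from orders (the left table); where customer_id has no match in customers, the customer columns become NULL. Walk through each order:
  - order 1 (Speaker): customer_id=4 -> matches Uma
  - order 2 (Printer): customer_id=4 -> matches Uma
  - order 3 (Keyboard): customer_id=NULL, no match -> kept with NULL
  - order 4 (Router): customer_id=2 -> matches Aaron
All 4 rows appear; 1 has NULL customer.

SQL:
SELECT a.product, b.name AS customer
FROM orders a
LEFT JOIN customers b ON a.customer_id = b.id

Result:
product  | customer
---------+---------
Speaker  | Uma     
Printer  | Uma     
Keyboard | NULL    
Router   | Aaron   


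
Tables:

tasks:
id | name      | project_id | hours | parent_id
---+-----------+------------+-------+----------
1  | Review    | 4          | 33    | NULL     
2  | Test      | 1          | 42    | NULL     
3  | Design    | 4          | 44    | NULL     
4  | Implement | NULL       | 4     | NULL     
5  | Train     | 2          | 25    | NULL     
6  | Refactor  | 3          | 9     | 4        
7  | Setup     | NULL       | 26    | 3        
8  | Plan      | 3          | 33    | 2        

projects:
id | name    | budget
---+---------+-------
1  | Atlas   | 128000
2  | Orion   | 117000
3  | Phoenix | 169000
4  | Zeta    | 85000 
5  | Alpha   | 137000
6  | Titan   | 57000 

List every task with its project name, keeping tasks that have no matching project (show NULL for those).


LEFT JOIN keeps every row from tasks (the left table); where project_id has no match in projects, the project columns become NULL. Walk through each task:
  - task 1 (Review): project_id=4 -> matches Zeta
  - task 2 (Test): project_id=1 -> matches Atlas
  - task 3 (Design): project_id=4 -> matches Zeta
  - task 4 (Implement): project_id=NULL, no match -> kept with NULL
  - task 5 (Train): project_id=2 -> matches Orion
  - task 6 (Refactor): project_id=3 -> matches Phoenix
  - task 7 (Setup): project_id=NULL, no match -> kept with NULL
  - task 8 (Plan): project_id=3 -> matches Phoenix
All 8 rows appear; 2 have NULL project.

SQL:
SELECT a.name, b.name AS project
FROM tasks a
LEFT JOIN projects b ON a.project_id = b.id

Result:
name      | project
----------+--------
Review    | Zeta   
Test      | Atlas  
Design    | Zeta   
Implement | NULL   
Train     | Orion  
Refactor  | Phoenix
Setup     | NULL   
Plan      | Phoenix


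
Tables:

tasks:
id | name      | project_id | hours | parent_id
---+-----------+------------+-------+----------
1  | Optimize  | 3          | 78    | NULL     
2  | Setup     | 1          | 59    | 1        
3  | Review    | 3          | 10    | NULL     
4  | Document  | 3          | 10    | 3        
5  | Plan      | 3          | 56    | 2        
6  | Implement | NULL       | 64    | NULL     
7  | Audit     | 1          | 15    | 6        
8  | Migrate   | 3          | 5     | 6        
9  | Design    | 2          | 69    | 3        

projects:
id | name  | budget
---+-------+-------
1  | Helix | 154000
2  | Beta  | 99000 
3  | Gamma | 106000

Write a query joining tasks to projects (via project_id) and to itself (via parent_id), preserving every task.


Two LEFT JOINs from the same base table tasks: one to projects via project_id, one to tasks itself via parent_id. Both are LEFT so every task is preserved.
Match against projects:
  - task 1 (Optimize): project_id=3 -> matches Gamma
  - task 2 (Setup): project_id=1 -> matches Helix
  - task 3 (Review): project_id=3 -> matches Gamma
  - task 4 (Document): project_id=3 -> matches Gamma
  - task 5 (Plan): project_id=3 -> matches Gamma
  - task 6 (Implement): project_id=NULL, no match -> kept with NULL
  - task 7 (Audit): project_id=1 -> matches Helix
  - task 8 (Migrate): project_id=3 -> matches Gamma
  - task 9 (Design): project_id=2 -> matches Beta
Match against tasks (self):
  - task 1 (Optimize): parent_id=NULL -> NULL
  - task 2 (Setup): parent_id=1 -> Optimize
  - task 3 (Review): parent_id=NULL -> NULL
  - task 4 (Document): parent_id=3 -> Review
  - task 5 (Plan): parent_id=2 -> Setup
  - task 6 (Implement): parent_id=NULL -> NULL
  - task 7 (Audit): parent_id=6 -> Implement
  - task 8 (Migrate): parent_id=6 -> Implement
  - task 9 (Design): parent_id=3 -> Review

SQL:
SELECT a.name, b.name AS project, c.name AS parent
FROM tasks a
LEFT JOIN projects b ON a.project_id = b.id
LEFT JOIN tasks c ON a.parent_id = c.id

Result:
name      | project | parent   
----------+---------+----------
Optimize  | Gamma   | NULL     
Setup     | Helix   | Optimize 
Review    | Gamma   | NULL     
Document  | Gamma   | Review   
Plan      | Gamma   | Setup    
Implement | NULL    | NULL     
Audit     | Helix   | Implement
Migrate   | Gamma   | Implement
Design    | Beta    | Review   


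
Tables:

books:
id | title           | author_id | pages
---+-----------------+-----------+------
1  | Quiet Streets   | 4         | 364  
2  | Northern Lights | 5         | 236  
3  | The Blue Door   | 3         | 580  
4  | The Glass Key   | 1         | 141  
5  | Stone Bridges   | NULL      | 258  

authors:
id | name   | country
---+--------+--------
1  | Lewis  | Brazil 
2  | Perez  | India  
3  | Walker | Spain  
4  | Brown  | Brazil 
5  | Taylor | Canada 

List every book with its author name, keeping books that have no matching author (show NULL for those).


LEFT JOIN keeps every row from books (the left table); where author_id has no match in authors, the author columns become NULL. Walk through each book:
  - book 1 (Quiet Streets): author_id=4 -> matches Brown
  - book 2 (Northern Lights): author_id=5 -> matches Taylor
  - book 3 (The Blue Door): author_id=3 -> matches Walker
  - book 4 (The Glass Key): author_id=1 -> matches Lewis
  - book 5 (Stone Bridges): author_id=NULL, no match -> kept with NULL
All 5 rows appear; 1 has NULL author.

SQL:
SELECT a.title, b.name AS author
FROM books a
LEFT JOIN authors b ON a.author_id = b.id

Result:
title           | author
----------------+-------
Quiet Streets   | Brown 
Northern Lights | Taylor
The Blue Door   | Walker
The Glass Key   | Lewis 
Stone Bridges   | NULL  


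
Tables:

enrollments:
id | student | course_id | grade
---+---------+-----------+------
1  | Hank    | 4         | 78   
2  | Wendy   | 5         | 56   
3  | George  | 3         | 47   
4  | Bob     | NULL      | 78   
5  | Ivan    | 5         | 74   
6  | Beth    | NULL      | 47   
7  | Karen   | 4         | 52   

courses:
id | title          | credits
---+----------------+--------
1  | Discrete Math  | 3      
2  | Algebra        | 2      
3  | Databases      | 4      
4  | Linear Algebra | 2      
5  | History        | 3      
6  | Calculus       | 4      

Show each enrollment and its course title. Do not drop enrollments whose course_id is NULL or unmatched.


LEFT JOIN keeps every row from enrollments (the left table); where course_id has no match in courses, the course columns become NULL. Walk through each enrollment:
  - enrollment 1 (Hank): course_id=4 -> matches Linear Algebra
  - enrollment 2 (Wendy): course_id=5 -> matches History
  - enrollment 3 (George): course_id=3 -> matches Databases
  - enrollment 4 (Bob): course_id=NULL, no match -> kept with NULL
  - enrollment 5 (Ivan): course_id=5 -> matches History
  - enrollment 6 (Beth): course_id=NULL, no match -> kept with NULL
  - enrollment 7 (Karen): course_id=4 -> matches Linear Algebra
All 7 rows appear; 2 have NULL course.

SQL:
SELECT a.student, b.title AS course
FROM enrollments a
LEFT JOIN courses b ON a.course_id = b.id

Result:
student | course        
--------+---------------
Hank    | Linear Algebra
Wendy   | History       
George  | Databases     
Bob     | NULL          
Ivan    | History       
Beth    | NULL          
Karen   | Linear Algebra


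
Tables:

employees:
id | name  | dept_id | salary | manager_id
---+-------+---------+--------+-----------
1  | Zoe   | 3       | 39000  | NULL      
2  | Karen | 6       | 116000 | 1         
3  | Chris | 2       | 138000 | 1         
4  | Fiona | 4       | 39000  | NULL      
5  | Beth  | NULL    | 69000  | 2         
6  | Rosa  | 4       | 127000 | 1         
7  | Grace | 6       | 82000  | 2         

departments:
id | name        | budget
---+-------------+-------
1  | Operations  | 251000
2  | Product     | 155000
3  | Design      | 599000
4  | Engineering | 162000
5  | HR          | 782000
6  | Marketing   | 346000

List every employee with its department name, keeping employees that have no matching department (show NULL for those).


LEFT JOIN keeps every row from employees (the left table); where dept_id has no match in departments, the department columns become NULL. Walk through each employee:
  - employee 1 (Zoe): dept_id=3 -> matches Design
  - employee 2 (Karen): dept_id=6 -> matches Marketing
  - employee 3 (Chris): dept_id=2 -> matches Product
  - employee 4 (Fiona): dept_id=4 -> matches Engineering
  - employee 5 (Beth): dept_id=NULL, no match -> kept with NULL
  - employee 6 (Rosa): dept_id=4 -> matches Engineering
  - employee 7 (Grace): dept_id=6 -> matches Marketing
All 7 rows appear; 1 has NULL department.

SQL:
SELECT a.name, b.name AS department
FROM employees a
LEFT JOIN departments b ON a.dept_id = b.id

Result:
name  | department 
------+------------
Zoe   | Design     
Karen | Marketing  
Chris | Product    
Fiona | Engineering
Beth  | NULL       
Rosa  | Engineering
Grace | Marketing  


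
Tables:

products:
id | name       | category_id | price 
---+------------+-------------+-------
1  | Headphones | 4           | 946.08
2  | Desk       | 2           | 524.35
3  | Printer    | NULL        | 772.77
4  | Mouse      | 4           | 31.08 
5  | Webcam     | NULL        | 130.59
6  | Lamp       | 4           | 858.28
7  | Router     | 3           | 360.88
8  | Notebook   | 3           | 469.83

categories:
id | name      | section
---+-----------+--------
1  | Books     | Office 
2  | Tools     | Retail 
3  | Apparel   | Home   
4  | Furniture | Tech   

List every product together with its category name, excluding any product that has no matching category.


INNER JOIN keeps only products rows whose category_id matches an id in categories. Walk through each product:
  - product 1 (Headphones): category_id=4 -> matches Furniture
  - product 2 (Desk): category_id=2 -> matches Tools
  - product 3 (Printer): category_id=NULL, no match -> dropped
  - product 4 (Mouse): category_id=4 -> matches Furniture
  - product 5 (Webcam): category_id=NULL, no match -> dropped
  - product 6 (Lamp): category_id=4 -> matches Furniture
  - product 7 (Router): category_id=3 -> matches Apparel
  - product 8 (Notebook): category_id=3 -> matches Apparel
So 2 of 8 rows are dropped.

SQL:
SELECT a.name, b.name AS category
FROM products a
INNER JOIN categories b ON a.category_id = b.id

Result:
name       | category 
-----------+----------
Headphones | Furniture
Desk       | Tools    
Mouse      | Furniture
Lamp       | Furniture
Router     | Apparel  
Notebook   | Apparel  


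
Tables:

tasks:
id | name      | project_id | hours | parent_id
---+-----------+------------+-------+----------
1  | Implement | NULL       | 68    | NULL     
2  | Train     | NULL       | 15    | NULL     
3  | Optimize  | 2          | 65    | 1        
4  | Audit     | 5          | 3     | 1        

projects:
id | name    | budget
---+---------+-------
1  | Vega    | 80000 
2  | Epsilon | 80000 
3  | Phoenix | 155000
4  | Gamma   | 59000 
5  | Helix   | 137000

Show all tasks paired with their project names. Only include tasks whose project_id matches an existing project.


INNER JOIN keeps only tasks rows whose project_id matches an id in projects. Walk through each task:
  - task 1 (Implement): project_id=NULL, no match -> dropped
  - task 2 (Train): project_id=NULL, no match -> dropped
  - task 3 (Optimize): project_id=2 -> matches Epsilon
  - task 4 (Audit): project_id=5 -> matches Helix
So 2 of 4 rows are dropped.

SQL:
SELECT a.name, b.name AS project
FROM tasks a
INNER JOIN projects b ON a.project_id = b.id

Result:
name     | project
---------+--------
Optimize | Epsilon
Audit    | Helix  


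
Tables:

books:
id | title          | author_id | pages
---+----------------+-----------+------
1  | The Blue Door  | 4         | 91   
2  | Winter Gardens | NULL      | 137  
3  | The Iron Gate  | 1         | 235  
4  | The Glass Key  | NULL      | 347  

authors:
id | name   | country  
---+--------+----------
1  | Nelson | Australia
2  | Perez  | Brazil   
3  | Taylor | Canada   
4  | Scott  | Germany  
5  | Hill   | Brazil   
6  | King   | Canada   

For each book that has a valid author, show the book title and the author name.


INNER JOIN keeps only books rows whose author_id matches an id in authors. Walk through each book:
  - book 1 (The Blue Door): author_id=4 -> matches Scott
  - book 2 (Winter Gardens): author_id=NULL, no match -> dropped
  - book 3 (The Iron Gate): author_id=1 -> matches Nelson
  - book 4 (The Glass Key): author_id=NULL, no match -> dropped
So 2 of 4 rows are dropped.

SQL:
SELECT a.title, b.name AS author
FROM books a
INNER JOIN authors b ON a.author_id = b.id

Result:
title         | author
--------------+-------
The Blue Door | Scott 
The Iron Gate | Nelson


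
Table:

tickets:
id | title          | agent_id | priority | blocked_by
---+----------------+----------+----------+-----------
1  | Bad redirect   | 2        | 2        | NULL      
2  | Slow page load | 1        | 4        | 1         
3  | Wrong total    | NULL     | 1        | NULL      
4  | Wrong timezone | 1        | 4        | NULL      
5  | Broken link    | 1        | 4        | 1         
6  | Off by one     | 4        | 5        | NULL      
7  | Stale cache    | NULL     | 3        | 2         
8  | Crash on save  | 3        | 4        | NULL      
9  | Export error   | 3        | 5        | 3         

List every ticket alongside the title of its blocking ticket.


This is a self-join: tickets is joined to a second copy of itself, matching each row's blocked_by to another row's id. Use LEFT JOIN so rows with blocked_by=NULL are kept.
  - ticket 1 (Bad redirect): blocked_by=NULL -> NULL
  - ticket 2 (Slow page load): blocked_by=1 -> Bad redirect
  - ticket 3 (Wrong total): blocked_by=NULL -> NULL
  - ticket 4 (Wrong timezone): blocked_by=NULL -> NULL
  - ticket 5 (Broken link): blocked_by=1 -> Bad redirect
  - ticket 6 (Off by one): blocked_by=NULL -> NULL
  - ticket 7 (Stale cache): blocked_by=2 -> Slow page load
  - ticket 8 (Crash on save): blocked_by=NULL -> NULL
  - ticket 9 (Export error): blocked_by=3 -> Wrong total

SQL:
SELECT a.title AS item, b.title AS blocked_by
FROM tickets a
LEFT JOIN tickets b ON a.blocked_by = b.id

Result:
item           | blocked_by    
---------------+---------------
Bad redirect   | NULL          
Slow page load | Bad redirect  
Wrong total    | NULL          
Wrong timezone | NULL          
Broken link    | Bad redirect  
Off by one     | NULL          
Stale cache    | Slow page load
Crash on save  | NULL          
Export error   | Wrong total   


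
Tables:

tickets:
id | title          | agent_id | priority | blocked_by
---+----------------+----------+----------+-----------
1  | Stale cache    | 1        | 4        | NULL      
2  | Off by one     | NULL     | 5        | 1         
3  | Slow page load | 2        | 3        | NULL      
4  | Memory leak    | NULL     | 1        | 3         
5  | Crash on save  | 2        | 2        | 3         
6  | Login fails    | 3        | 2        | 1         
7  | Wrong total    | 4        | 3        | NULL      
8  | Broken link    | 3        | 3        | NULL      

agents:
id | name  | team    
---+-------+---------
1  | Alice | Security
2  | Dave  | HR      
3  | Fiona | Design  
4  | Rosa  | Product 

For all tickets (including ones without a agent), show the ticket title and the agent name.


LEFT JOIN keeps every row from tickets (the left table); where agent_id has no match in agents, the agent columns become NULL. Walk through each ticket:
  - ticket 1 (Stale cache): agent_id=1 -> matches Alice
  - ticket 2 (Off by one): agent_id=NULL, no match -> kept with NULL
  - ticket 3 (Slow page load): agent_id=2 -> matches Dave
  - ticket 4 (Memory leak): agent_id=NULL, no match -> kept with NULL
  - ticket 5 (Crash on save): agent_id=2 -> matches Dave
  - ticket 6 (Login fails): agent_id=3 -> matches Fiona
  - ticket 7 (Wrong total): agent_id=4 -> matches Rosa
  - ticket 8 (Broken link): agent_id=3 -> matches Fiona
All 8 rows appear; 2 have NULL agent.

SQL:
SELECT a.title, b.name AS agent
FROM tickets a
LEFT JOIN agents b ON a.agent_id = b.id

Result:
title          | agent
---------------+------
Stale cache    | Alice
Off by one     | NULL 
Slow page load | Dave 
Memory leak    | NULL 
Crash on save  | Dave 
Login fails    | Fiona
Wrong total    | Rosa 
Broken link    | Fiona


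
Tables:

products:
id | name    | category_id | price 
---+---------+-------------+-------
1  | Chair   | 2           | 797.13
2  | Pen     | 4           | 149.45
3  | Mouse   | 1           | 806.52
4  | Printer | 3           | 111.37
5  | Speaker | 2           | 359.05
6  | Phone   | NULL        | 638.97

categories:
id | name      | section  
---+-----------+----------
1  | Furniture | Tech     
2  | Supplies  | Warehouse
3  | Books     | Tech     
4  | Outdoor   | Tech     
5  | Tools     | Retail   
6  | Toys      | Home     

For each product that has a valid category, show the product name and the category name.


INNER JOIN keeps only products rows whose category_id matches an id in categories. Walk through each product:
  - product 1 (Chair): category_id=2 -> matches Supplies
  - product 2 (Pen): category_id=4 -> matches Outdoor
  - product 3 (Mouse): category_id=1 -> matches Furniture
  - product 4 (Printer): category_id=3 -> matches Books
  - product 5 (Speaker): category_id=2 -> matches Supplies
  - product 6 (Phone): category_id=NULL, no match -> dropped
So 1 of 6 rows is dropped.

SQL:
SELECT a.name, b.name AS category
FROM products a
INNER JOIN categories b ON a.category_id = b.id

Result:
name    | category 
--------+----------
Chair   | Supplies 
Pen     | Outdoor  
Mouse   | Furniture
Printer | Books    
Speaker | Supplies 


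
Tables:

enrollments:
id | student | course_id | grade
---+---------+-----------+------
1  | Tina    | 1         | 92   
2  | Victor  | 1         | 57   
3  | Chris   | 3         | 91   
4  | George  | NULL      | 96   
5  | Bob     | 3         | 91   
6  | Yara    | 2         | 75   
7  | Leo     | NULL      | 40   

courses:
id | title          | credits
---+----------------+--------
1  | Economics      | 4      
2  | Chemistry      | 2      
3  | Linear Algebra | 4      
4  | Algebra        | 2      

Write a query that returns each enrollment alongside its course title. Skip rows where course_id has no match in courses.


INNER JOIN keeps only enrollments rows whose course_id matches an id in courses. Walk through each enrollment:
  - enrollment 1 (Tina): course_id=1 -> matches Economics
  - enrollment 2 (Victor): course_id=1 -> matches Economics
  - enrollment 3 (Chris): course_id=3 -> matches Linear Algebra
  - enrollment 4 (George): course_id=NULL, no match -> dropped
  - enrollment 5 (Bob): course_id=3 -> matches Linear Algebra
  - enrollment 6 (Yara): course_id=2 -> matches Chemistry
  - enrollment 7 (Leo): course_id=NULL, no match -> dropped
So 2 of 7 rows are dropped.

SQL:
SELECT a.student, b.title AS course
FROM enrollments a
INNER JOIN courses b ON a.course_id = b.id

Result:
student | course        
--------+---------------
Tina    | Economics     
Victor  | Economics     
Chris   | Linear Algebra
Bob     | Linear Algebra
Yara    | Chemistry     


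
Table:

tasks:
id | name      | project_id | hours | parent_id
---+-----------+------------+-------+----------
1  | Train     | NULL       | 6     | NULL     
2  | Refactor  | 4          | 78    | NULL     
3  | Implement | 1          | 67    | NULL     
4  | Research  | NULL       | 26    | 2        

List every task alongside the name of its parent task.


This is a self-join: tasks is joined to a second copy of itself, matching each row's parent_id to another row's id. Use LEFT JOIN so rows with parent_id=NULL are kept.
  - task 1 (Train): parent_id=NULL -> NULL
  - task 2 (Refactor): parent_id=NULL -> NULL
  - task 3 (Implement): parent_id=NULL -> NULL
  - task 4 (Research): parent_id=2 -> Refactor

SQL:
SELECT a.name AS item, b.name AS parent
FROM tasks a
LEFT JOIN tasks b ON a.parent_id = b.id

Result:
item      | parent  
----------+---------
Train     | NULL    
Refactor  | NULL    
Implement | NULL    
Research  | Refactor


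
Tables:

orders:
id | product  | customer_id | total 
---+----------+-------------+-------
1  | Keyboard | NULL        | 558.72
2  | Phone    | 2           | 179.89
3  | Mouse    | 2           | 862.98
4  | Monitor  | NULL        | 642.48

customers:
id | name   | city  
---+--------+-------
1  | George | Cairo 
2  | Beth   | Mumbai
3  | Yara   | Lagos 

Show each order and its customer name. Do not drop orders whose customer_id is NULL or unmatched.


LEFT JOIN keeps every row from orders (the left table); where customer_id has no match in customers, the customer columns become NULL. Walk through each order:
  - order 1 (Keyboard): customer_id=NULL, no match -> kept with NULL
  - order 2 (Phone): customer_id=2 -> matches Beth
  - order 3 (Mouse): customer_id=2 -> matches Beth
  - order 4 (Monitor): customer_id=NULL, no match -> kept with NULL
All 4 rows appear; 2 have NULL customer.

SQL:
SELECT a.product, b.name AS customer
FROM orders a
LEFT JOIN customers b ON a.customer_id = b.id

Result:
product  | customer
---------+---------
Keyboard | NULL    
Phone    | Beth    
Mouse    | Beth    
Monitor  | NULL    


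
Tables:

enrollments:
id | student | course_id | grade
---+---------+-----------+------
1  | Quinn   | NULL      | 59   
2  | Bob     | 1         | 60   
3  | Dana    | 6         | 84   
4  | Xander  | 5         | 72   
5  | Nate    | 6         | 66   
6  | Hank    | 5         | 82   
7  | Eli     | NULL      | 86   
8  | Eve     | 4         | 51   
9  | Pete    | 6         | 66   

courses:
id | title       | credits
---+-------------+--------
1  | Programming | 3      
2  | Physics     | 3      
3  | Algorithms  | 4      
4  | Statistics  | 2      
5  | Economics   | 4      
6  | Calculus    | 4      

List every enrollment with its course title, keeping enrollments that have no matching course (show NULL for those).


LEFT JOIN keeps every row from enrollments (the left table); where course_id has no match in courses, the course columns become NULL. Walk through each enrollment:
  - enrollment 1 (Quinn): course_id=NULL, no match -> kept with NULL
  - enrollment 2 (Bob): course_id=1 -> matches Programming
  - enrollment 3 (Dana): course_id=6 -> matches Calculus
  - enrollment 4 (Xander): course_id=5 -> matches Economics
  - enrollment 5 (Nate): course_id=6 -> matches Calculus
  - enrollment 6 (Hank): course_id=5 -> matches Economics
  - enrollment 7 (Eli): course_id=NULL, no match -> kept with NULL
  - enrollment 8 (Eve): course_id=4 -> matches Statistics
  - enrollment 9 (Pete): course_id=6 -> matches Calculus
All 9 rows appear; 2 have NULL course.

SQL:
SELECT a.student, b.title AS course
FROM enrollments a
LEFT JOIN courses b ON a.course_id = b.id

Result:
student | course     
--------+------------
Quinn   | NULL       
Bob     | Programming
Dana    | Calculus   
Xander  | Economics  
Nate    | Calculus   
Hank    | Economics  
Eli     | NULL       
Eve     | Statistics 
Pete    | Calculus   


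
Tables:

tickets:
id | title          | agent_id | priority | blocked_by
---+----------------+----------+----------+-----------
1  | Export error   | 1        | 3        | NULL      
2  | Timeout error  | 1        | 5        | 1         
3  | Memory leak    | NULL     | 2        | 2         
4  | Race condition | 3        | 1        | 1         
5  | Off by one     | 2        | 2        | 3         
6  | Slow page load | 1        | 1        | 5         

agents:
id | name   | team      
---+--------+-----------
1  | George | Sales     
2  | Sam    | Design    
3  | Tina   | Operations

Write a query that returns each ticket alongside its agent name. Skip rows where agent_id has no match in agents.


INNER JOIN keeps only tickets rows whose agent_id matches an id in agents. Walk through each ticket:
  - ticket 1 (Export error): agent_id=1 -> matches George
  - ticket 2 (Timeout error): agent_id=1 -> matches George
  - ticket 3 (Memory leak): agent_id=NULL, no match -> dropped
  - ticket 4 (Race condition): agent_id=3 -> matches Tina
  - ticket 5 (Off by one): agent_id=2 -> matches Sam
  - ticket 6 (Slow page load): agent_id=1 -> matches George
So 1 of 6 rows is dropped.

SQL:
SELECT a.title, b.name AS agent
FROM tickets a
INNER JOIN agents b ON a.agent_id = b.id

Result:
title          | agent 
---------------+-------
Export error   | George
Timeout error  | George
Race condition | Tina  
Off by one     | Sam   
Slow page load | George


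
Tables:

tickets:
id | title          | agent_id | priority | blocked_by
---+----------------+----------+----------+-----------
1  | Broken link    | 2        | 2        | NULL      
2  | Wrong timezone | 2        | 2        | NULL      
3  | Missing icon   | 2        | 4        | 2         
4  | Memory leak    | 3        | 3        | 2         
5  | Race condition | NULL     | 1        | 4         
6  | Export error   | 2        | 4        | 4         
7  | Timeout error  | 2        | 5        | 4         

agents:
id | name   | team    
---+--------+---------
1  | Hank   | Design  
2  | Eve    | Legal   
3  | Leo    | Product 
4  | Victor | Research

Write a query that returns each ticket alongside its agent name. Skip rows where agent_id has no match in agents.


INNER JOIN keeps only tickets rows whose agent_id matches an id in agents. Walk through each ticket:
  - ticket 1 (Broken link): agent_id=2 -> matches Eve
  - ticket 2 (Wrong timezone): agent_id=2 -> matches Eve
  - ticket 3 (Missing icon): agent_id=2 -> matches Eve
  - ticket 4 (Memory leak): agent_id=3 -> matches Leo
  - ticket 5 (Race condition): agent_id=NULL, no match -> dropped
  - ticket 6 (Export error): agent_id=2 -> matches Eve
  - ticket 7 (Timeout error): agent_id=2 -> matches Eve
So 1 of 7 rows is dropped.

SQL:
SELECT a.title, b.name AS agent
FROM tickets a
INNER JOIN agents b ON a.agent_id = b.id

Result:
title          | agent
---------------+------
Broken link    | Eve  
Wrong timezone | Eve  
Missing icon   | Eve  
Memory leak    | Leo  
Export error   | Eve  
Timeout error  | Eve  


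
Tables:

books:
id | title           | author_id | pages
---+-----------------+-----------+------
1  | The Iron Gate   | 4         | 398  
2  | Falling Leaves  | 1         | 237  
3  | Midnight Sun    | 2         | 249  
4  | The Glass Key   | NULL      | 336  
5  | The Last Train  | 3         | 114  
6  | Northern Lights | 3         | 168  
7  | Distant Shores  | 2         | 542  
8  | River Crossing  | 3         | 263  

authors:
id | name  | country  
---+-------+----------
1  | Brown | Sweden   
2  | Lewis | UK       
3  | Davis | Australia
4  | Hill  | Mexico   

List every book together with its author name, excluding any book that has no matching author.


INNER JOIN keeps only books rows whose author_id matches an id in authors. Walk through each book:
  - book 1 (The Iron Gate): author_id=4 -> matches Hill
  - book 2 (Falling Leaves): author_id=1 -> matches Brown
  - book 3 (Midnight Sun): author_id=2 -> matches Lewis
  - book 4 (The Glass Key): author_id=NULL, no match -> dropped
  - book 5 (The Last Train): author_id=3 -> matches Davis
  - book 6 (Northern Lights): author_id=3 -> matches Davis
  - book 7 (Distant Shores): author_id=2 -> matches Lewis
  - book 8 (River Crossing): author_id=3 -> matches Davis
So 1 of 8 rows is dropped.

SQL:
SELECT a.title, b.name AS author
FROM books a
INNER JOIN authors b ON a.author_id = b.id

Result:
title           | author
----------------+-------
The Iron Gate   | Hill  
Falling Leaves  | Brown 
Midnight Sun    | Lewis 
The Last Train  | Davis 
Northern Lights | Davis 
Distant Shores  | Lewis 
River Crossing  | Davis 


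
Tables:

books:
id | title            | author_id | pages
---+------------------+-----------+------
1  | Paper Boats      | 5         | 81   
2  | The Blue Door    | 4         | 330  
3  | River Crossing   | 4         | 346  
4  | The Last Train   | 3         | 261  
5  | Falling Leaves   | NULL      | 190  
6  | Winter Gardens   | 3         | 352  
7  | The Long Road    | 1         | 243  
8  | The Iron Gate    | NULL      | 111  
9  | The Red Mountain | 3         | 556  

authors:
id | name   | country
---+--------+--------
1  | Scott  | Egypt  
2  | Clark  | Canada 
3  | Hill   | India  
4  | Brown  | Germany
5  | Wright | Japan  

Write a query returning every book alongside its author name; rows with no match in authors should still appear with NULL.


LEFT JOIN keeps every row from books (the left table); where author_id has no match in authors, the author columns become NULL. Walk through each book:
  - book 1 (Paper Boats): author_id=5 -> matches Wright
  - book 2 (The Blue Door): author_id=4 -> matches Brown
  - book 3 (River Crossing): author_id=4 -> matches Brown
  - book 4 (The Last Train): author_id=3 -> matches Hill
  - book 5 (Falling Leaves): author_id=NULL, no match -> kept with NULL
  - book 6 (Winter Gardens): author_id=3 -> matches Hill
  - book 7 (The Long Road): author_id=1 -> matches Scott
  - book 8 (The Iron Gate): author_id=NULL, no match -> kept with NULL
  - book 9 (The Red Mountain): author_id=3 -> matches Hill
All 9 rows appear; 2 have NULL author.

SQL:
SELECT a.title, b.name AS author
FROM books a
LEFT JOIN authors b ON a.author_id = b.id

Result:
title            | author
-----------------+-------
Paper Boats      | Wright
The Blue Door    | Brown 
River Crossing   | Brown 
The Last Train   | Hill  
Falling Leaves   | NULL  
Winter Gardens   | Hill  
The Long Road    | Scott 
The Iron Gate    | NULL  
The Red Mountain | Hill  


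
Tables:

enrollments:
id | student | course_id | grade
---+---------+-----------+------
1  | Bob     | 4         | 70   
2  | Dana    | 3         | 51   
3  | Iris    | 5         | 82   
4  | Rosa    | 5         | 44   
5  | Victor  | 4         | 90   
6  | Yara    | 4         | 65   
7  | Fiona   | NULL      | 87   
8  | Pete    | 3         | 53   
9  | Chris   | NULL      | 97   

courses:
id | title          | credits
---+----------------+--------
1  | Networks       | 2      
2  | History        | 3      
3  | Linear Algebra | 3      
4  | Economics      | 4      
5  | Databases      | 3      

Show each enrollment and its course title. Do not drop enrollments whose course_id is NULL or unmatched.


LEFT JOIN keeps every row from enrollments (the left table); where course_id has no match in courses, the course columns become NULL. Walk through each enrollment:
  - enrollment 1 (Bob): course_id=4 -> matches Economics
  - enrollment 2 (Dana): course_id=3 -> matches Linear Algebra
  - enrollment 3 (Iris): course_id=5 -> matches Databases
  - enrollment 4 (Rosa): course_id=5 -> matches Databases
  - enrollment 5 (Victor): course_id=4 -> matches Economics
  - enrollment 6 (Yara): course_id=4 -> matches Economics
  - enrollment 7 (Fiona): course_id=NULL, no match -> kept with NULL
  - enrollment 8 (Pete): course_id=3 -> matches Linear Algebra
  - enrollment 9 (Chris): course_id=NULL, no match -> kept with NULL
All 9 rows appear; 2 have NULL course.

SQL:
SELECT a.student, b.title AS course
FROM enrollments a
LEFT JOIN courses b ON a.course_id = b.id

Result:
student | course        
--------+---------------
Bob     | Economics     
Dana    | Linear Algebra
Iris    | Databases     
Rosa    | Databases     
Victor  | Economics     
Yara    | Economics     
Fiona   | NULL          
Pete    | Linear Algebra
Chris   | NULL          


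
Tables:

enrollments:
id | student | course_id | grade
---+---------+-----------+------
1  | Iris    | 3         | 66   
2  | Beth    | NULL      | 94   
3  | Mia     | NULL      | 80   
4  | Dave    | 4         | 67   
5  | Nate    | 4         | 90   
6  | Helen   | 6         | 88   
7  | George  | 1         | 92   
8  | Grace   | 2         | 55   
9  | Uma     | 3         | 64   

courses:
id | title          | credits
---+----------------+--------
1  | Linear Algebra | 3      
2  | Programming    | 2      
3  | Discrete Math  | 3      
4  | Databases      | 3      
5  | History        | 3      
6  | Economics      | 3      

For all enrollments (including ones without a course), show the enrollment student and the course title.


LEFT JOIN keeps every row from enrollments (the left table); where course_id has no match in courses, the course columns become NULL. Walk through each enrollment:
  - enrollment 1 (Iris): course_id=3 -> matches Discrete Math
  - enrollment 2 (Beth): course_id=NULL, no match -> kept with NULL
  - enrollment 3 (Mia): course_id=NULL, no match -> kept with NULL
  - enrollment 4 (Dave): course_id=4 -> matches Databases
  - enrollment 5 (Nate): course_id=4 -> matches Databases
  - enrollment 6 (Helen): course_id=6 -> matches Economics
  - enrollment 7 (George): course_id=1 -> matches Linear Algebra
  - enrollment 8 (Grace): course_id=2 -> matches Programming
  - enrollment 9 (Uma): course_id=3 -> matches Discrete Math
All 9 rows appear; 2 have NULL course.

SQL:
SELECT a.student, b.title AS course
FROM enrollments a
LEFT JOIN courses b ON a.course_id = b.id

Result:
student | course        
--------+---------------
Iris    | Discrete Math 
Beth    | NULL          
Mia     | NULL          
Dave    | Databases     
Nate    | Databases     
Helen   | Economics     
George  | Linear Algebra
Grace   | Programming   
Uma     | Discrete Math 


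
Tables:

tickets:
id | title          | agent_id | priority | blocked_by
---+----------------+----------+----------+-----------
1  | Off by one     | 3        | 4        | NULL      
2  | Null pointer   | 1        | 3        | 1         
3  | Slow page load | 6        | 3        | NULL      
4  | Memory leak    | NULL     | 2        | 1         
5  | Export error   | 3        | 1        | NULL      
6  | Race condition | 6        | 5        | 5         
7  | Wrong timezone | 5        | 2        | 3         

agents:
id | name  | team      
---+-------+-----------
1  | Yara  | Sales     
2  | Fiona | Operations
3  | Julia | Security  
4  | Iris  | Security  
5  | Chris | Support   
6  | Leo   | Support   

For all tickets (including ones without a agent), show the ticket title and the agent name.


LEFT JOIN keeps every row from tickets (the left table); where agent_id has no match in agents, the agent columns become NULL. Walk through each ticket:
  - ticket 1 (Off by one): agent_id=3 -> matches Julia
  - ticket 2 (Null pointer): agent_id=1 -> matches Yara
  - ticket 3 (Slow page load): agent_id=6 -> matches Leo
  - ticket 4 (Memory leak): agent_id=NULL, no match -> kept with NULL
  - ticket 5 (Export error): agent_id=3 -> matches Julia
  - ticket 6 (Race condition): agent_id=6 -> matches Leo
  - ticket 7 (Wrong timezone): agent_id=5 -> matches Chris
All 7 rows appear; 1 has NULL agent.

SQL:
SELECT a.title, b.name AS agent
FROM tickets a
LEFT JOIN agents b ON a.agent_id = b.id

Result:
title          | agent
---------------+------
Off by one     | Julia
Null pointer   | Yara 
Slow page load | Leo  
Memory leak    | NULL 
Export error   | Julia
Race condition | Leo  
Wrong timezone | Chris


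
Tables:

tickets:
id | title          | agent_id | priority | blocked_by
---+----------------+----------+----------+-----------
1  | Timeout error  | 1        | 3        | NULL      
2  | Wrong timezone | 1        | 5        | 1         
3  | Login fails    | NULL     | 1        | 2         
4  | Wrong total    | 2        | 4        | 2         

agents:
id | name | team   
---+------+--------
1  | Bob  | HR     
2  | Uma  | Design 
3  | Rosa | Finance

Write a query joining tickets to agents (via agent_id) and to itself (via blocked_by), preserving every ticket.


Two LEFT JOINs from the same base table tickets: one to agents via agent_id, one to tickets itself via blocked_by. Both are LEFT so every ticket is preserved.
Match against agents:
  - ticket 1 (Timeout error): agent_id=1 -> matches Bob
  - ticket 2 (Wrong timezone): agent_id=1 -> matches Bob
  - ticket 3 (Login fails): agent_id=NULL, no match -> kept with NULL
  - ticket 4 (Wrong total): agent_id=2 -> matches Uma
Match against tickets (self):
  - ticket 1 (Timeout error): blocked_by=NULL -> NULL
  - ticket 2 (Wrong timezone): blocked_by=1 -> Timeout error
  - ticket 3 (Login fails): blocked_by=2 -> Wrong timezone
  - ticket 4 (Wrong total): blocked_by=2 -> Wrong timezone

SQL:
SELECT a.title, b.name AS agent, c.title AS blocked_by
FROM tickets a
LEFT JOIN agents b ON a.agent_id = b.id
LEFT JOIN tickets c ON a.blocked_by = c.id

Result:
title          | agent | blocked_by    
---------------+-------+---------------
Timeout error  | Bob   | NULL          
Wrong timezone | Bob   | Timeout error 
Login fails    | NULL  | Wrong timezone
Wrong total    | Uma   | Wrong timezone


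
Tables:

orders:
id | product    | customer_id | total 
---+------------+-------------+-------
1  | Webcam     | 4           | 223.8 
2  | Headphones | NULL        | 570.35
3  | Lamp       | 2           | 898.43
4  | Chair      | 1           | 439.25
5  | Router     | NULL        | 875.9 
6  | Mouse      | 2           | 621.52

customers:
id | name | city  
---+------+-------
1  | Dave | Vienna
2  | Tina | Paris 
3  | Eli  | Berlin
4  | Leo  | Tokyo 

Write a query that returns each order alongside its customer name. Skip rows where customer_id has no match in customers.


INNER JOIN keeps only orders rows whose customer_id matches an id in customers. Walk through each order:
  - order 1 (Webcam): customer_id=4 -> matches Leo
  - order 2 (Headphones): customer_id=NULL, no match -> dropped
  - order 3 (Lamp): customer_id=2 -> matches Tina
  - order 4 (Chair): customer_id=1 -> matches Dave
  - order 5 (Router): customer_id=NULL, no match -> dropped
  - order 6 (Mouse): customer_id=2 -> matches Tina
So 2 of 6 rows are dropped.

SQL:
SELECT a.product, b.name AS customer
FROM orders a
INNER JOIN customers b ON a.customer_id = b.id

Result:
product | customer
--------+---------
Webcam  | Leo     
Lamp    | Tina    
Chair   | Dave    
Mouse   | Tina    
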